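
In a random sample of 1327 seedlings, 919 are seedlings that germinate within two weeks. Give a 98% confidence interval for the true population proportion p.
(0.663, 0.722)

Proportion CI:
p̂ = 919/1327 = 0.69254
SE = √(p̂(1-p̂)/n) = √(0.69254 · 0.30746 / 1327) = 0.01267

z* = 2.326
Margin = z* · SE = 2.326 · 0.01267 = 0.0295

CI: 0.69254 ± 0.0295 = (0.663, 0.722)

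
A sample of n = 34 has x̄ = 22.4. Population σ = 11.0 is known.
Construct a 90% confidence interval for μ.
(19.30, 25.50)

z-interval (σ known):
z* = 1.645 for 90% confidence

Margin of error = z* · σ/√n = 1.645 · 11.0/√34 = 3.10

CI: (22.4 - 3.10, 22.4 + 3.10) = (19.30, 25.50)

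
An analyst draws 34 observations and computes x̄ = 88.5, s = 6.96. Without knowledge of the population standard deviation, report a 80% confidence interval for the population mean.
(86.94, 90.06)

t-interval (σ unknown):
df = n - 1 = 33
t* = 1.308 for 80% confidence

Margin of error = t* · s/√n = 1.308 · 6.96/√34 = 1.56

CI: (86.94, 90.06)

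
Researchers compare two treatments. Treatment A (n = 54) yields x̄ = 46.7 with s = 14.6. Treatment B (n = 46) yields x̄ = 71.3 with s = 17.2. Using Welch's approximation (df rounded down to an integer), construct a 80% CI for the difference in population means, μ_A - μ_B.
(-28.76, -20.44)

Difference: x̄₁ - x̄₂ = -24.60
SE = √(s₁²/n₁ + s₂²/n₂) = √(14.6²/54 + 17.2²/46) = 3.2216
df = 88.79 → 88 (Welch–Satterthwaite, rounded down)
t* = 1.291

CI: -24.60 ± 1.291 · 3.2216 = -24.60 ± 4.16 = (-28.76, -20.44)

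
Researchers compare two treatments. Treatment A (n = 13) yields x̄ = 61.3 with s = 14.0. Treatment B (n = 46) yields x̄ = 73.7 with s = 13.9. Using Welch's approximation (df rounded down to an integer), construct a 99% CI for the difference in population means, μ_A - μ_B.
(-24.96, 0.16)

Difference: x̄₁ - x̄₂ = -12.40
SE = √(s₁²/n₁ + s₂²/n₂) = √(14.0²/13 + 13.9²/46) = 4.3906
df = 19.22 → 19 (Welch–Satterthwaite, rounded down)
t* = 2.861

CI: -12.40 ± 2.861 · 4.3906 = -12.40 ± 12.56 = (-24.96, 0.16)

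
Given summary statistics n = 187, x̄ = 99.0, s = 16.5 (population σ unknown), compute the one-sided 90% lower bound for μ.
μ ≥ 97.45

Lower bound (one-sided):
t* = 1.286 (one-sided for 90%)
Lower bound = x̄ - t* · s/√n = 99.0 - 1.286 · 16.5/√187 = 97.45

We are 90% confident that μ ≥ 97.45.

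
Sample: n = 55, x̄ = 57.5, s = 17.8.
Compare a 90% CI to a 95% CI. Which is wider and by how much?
95% CI is wider by 1.58

df = 54
90% CI: t* = 1.674, (53.48, 61.52), width = 2 · t* · s/√n = 8.04
95% CI: t* = 2.005, (52.69, 62.31), width = 2 · t* · s/√n = 9.62

The 95% CI is wider by 9.62 - 8.04 = 1.58.
Higher confidence requires a wider interval.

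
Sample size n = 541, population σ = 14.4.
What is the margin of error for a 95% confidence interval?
Margin of error = 1.21

Margin of error = z* · σ/√n
= 1.960 · 14.4/√541
= 1.960 · 14.4/23.2594
= 1.21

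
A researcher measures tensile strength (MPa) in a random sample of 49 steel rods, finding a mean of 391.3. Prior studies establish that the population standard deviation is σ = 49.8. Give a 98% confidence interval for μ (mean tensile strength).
(374.75, 407.85)

z-interval (σ known):
z* = 2.326 for 98% confidence

Margin of error = z* · σ/√n = 2.326 · 49.8/√49 = 16.55

CI: (391.3 - 16.55, 391.3 + 16.55) = (374.75, 407.85)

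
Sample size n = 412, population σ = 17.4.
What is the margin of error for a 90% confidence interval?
Margin of error = 1.41

Margin of error = z* · σ/√n
= 1.645 · 17.4/√412
= 1.645 · 17.4/20.2978
= 1.41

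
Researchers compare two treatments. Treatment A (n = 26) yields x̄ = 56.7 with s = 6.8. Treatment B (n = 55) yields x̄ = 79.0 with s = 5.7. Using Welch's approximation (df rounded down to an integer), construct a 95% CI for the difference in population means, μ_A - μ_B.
(-25.41, -19.19)

Difference: x̄₁ - x̄₂ = -22.30
SE = √(s₁²/n₁ + s₂²/n₂) = √(6.8²/26 + 5.7²/55) = 1.5392
df = 42.21 → 42 (Welch–Satterthwaite, rounded down)
t* = 2.018

CI: -22.30 ± 2.018 · 1.5392 = -22.30 ± 3.11 = (-25.41, -19.19)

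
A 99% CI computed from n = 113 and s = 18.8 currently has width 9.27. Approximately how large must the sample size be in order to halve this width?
n ≈ 452

CI width ∝ 1/√n
To reduce width by factor 2, need √n to grow by 2 → need 2² = 4 times as many samples.

Current: n = 113, width = 9.27
New: n = 452, width ≈ 4.58

Width reduced by factor of 9.27/4.58 = 2.02.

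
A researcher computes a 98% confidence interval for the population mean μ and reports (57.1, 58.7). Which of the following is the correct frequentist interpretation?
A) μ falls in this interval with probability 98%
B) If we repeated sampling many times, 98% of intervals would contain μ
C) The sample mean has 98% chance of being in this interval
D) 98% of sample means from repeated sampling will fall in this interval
B

A) Wrong — μ is fixed; the randomness lives in the interval, not in μ.
B) Correct — this is the frequentist long-run coverage interpretation.
C) Wrong — x̄ is observed and sits in the interval by construction.
D) Wrong — coverage applies to intervals containing μ, not to future x̄ values.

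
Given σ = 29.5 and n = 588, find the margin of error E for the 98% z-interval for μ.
Margin of error = 2.83

Margin of error = z* · σ/√n
= 2.326 · 29.5/√588
= 2.326 · 29.5/24.2487
= 2.83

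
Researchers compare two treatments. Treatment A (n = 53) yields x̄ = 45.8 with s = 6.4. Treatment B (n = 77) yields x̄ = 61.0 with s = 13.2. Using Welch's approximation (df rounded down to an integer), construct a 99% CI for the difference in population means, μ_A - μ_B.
(-19.76, -10.64)

Difference: x̄₁ - x̄₂ = -15.20
SE = √(s₁²/n₁ + s₂²/n₂) = √(6.4²/53 + 13.2²/77) = 1.7423
df = 116.86 → 116 (Welch–Satterthwaite, rounded down)
t* = 2.619

CI: -15.20 ± 2.619 · 1.7423 = -15.20 ± 4.56 = (-19.76, -10.64)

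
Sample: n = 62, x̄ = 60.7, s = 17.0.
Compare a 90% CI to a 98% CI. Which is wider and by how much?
98% CI is wider by 3.11

df = 61
90% CI: t* = 1.670, (57.09, 64.31), width = 2 · t* · s/√n = 7.21
98% CI: t* = 2.389, (55.54, 65.86), width = 2 · t* · s/√n = 10.32

The 98% CI is wider by 10.32 - 7.21 = 3.11.
Higher confidence requires a wider interval.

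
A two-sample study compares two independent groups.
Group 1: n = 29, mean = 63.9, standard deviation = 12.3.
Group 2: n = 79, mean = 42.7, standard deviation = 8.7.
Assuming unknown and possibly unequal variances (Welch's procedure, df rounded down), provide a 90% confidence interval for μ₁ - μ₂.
(17.01, 25.39)

Difference: x̄₁ - x̄₂ = 21.20
SE = √(s₁²/n₁ + s₂²/n₂) = √(12.3²/29 + 8.7²/79) = 2.4850
df = 38.76 → 38 (Welch–Satterthwaite, rounded down)
t* = 1.686

CI: 21.20 ± 1.686 · 2.4850 = 21.20 ± 4.19 = (17.01, 25.39)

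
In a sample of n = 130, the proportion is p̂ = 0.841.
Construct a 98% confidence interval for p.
(0.766, 0.916)

Proportion CI:
SE = √(p̂(1-p̂)/n) = √(0.841 · 0.159 / 130) = 0.03207

z* = 2.326
Margin = z* · SE = 2.326 · 0.03207 = 0.0746

CI: 0.841 ± 0.0746 = (0.766, 0.916)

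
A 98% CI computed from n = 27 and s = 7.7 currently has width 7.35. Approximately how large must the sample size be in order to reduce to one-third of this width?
n ≈ 243

CI width ∝ 1/√n
To reduce width by factor 3, need √n to grow by 3 → need 3² = 9 times as many samples.

Current: n = 27, width = 7.35
New: n = 243, width ≈ 2.31

Width reduced by factor of 7.35/2.31 = 3.18.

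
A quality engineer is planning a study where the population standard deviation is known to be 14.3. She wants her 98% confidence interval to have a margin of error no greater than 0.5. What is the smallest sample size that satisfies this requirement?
n ≥ 4426

For margin E ≤ 0.5:
n ≥ (z* · σ / E)²
n ≥ (2.326 · 14.3 / 0.5)²
n ≥ 4425.39

Minimum n = 4426 (rounding up)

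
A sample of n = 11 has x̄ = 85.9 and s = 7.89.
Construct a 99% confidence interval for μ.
(78.36, 93.44)

t-interval (σ unknown):
df = n - 1 = 10
t* = 3.169 for 99% confidence

Margin of error = t* · s/√n = 3.169 · 7.89/√11 = 7.54

CI: (78.36, 93.44)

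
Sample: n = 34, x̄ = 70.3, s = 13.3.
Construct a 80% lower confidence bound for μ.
μ ≥ 68.35

Lower bound (one-sided):
t* = 0.853 (one-sided for 80%)
Lower bound = x̄ - t* · s/√n = 70.3 - 0.853 · 13.3/√34 = 68.35

We are 80% confident that μ ≥ 68.35.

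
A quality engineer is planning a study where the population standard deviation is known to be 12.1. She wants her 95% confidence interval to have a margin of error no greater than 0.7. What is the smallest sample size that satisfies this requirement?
n ≥ 1148

For margin E ≤ 0.7:
n ≥ (z* · σ / E)²
n ≥ (1.960 · 12.1 / 0.7)²
n ≥ 1147.85

Minimum n = 1148 (rounding up)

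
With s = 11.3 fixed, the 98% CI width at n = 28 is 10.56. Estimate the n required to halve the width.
n ≈ 112

CI width ∝ 1/√n
To reduce width by factor 2, need √n to grow by 2 → need 2² = 4 times as many samples.

Current: n = 28, width = 10.56
New: n = 112, width ≈ 5.04

Width reduced by factor of 10.56/5.04 = 2.10.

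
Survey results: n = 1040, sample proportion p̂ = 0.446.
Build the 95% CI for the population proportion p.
(0.416, 0.476)

Proportion CI:
SE = √(p̂(1-p̂)/n) = √(0.446 · 0.554 / 1040) = 0.01541

z* = 1.960
Margin = z* · SE = 1.960 · 0.01541 = 0.0302

CI: 0.446 ± 0.0302 = (0.416, 0.476)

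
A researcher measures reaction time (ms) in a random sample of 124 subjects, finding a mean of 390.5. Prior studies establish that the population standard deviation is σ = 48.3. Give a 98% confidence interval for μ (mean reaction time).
(380.41, 400.59)

z-interval (σ known):
z* = 2.326 for 98% confidence

Margin of error = z* · σ/√n = 2.326 · 48.3/√124 = 10.09

CI: (390.5 - 10.09, 390.5 + 10.09) = (380.41, 400.59)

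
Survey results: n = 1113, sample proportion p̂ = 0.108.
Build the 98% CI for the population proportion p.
(0.086, 0.130)

Proportion CI:
SE = √(p̂(1-p̂)/n) = √(0.108 · 0.892 / 1113) = 0.00930

z* = 2.326
Margin = z* · SE = 2.326 · 0.00930 = 0.0216

CI: 0.108 ± 0.0216 = (0.086, 0.130)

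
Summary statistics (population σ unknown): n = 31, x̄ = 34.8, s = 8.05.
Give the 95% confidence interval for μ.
(31.85, 37.75)

t-interval (σ unknown):
df = n - 1 = 30
t* = 2.042 for 95% confidence

Margin of error = t* · s/√n = 2.042 · 8.05/√31 = 2.95

CI: (31.85, 37.75)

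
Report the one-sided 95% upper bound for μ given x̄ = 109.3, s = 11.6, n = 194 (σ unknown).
μ ≤ 110.68

Upper bound (one-sided):
t* = 1.653 (one-sided for 95%)
Upper bound = x̄ + t* · s/√n = 109.3 + 1.653 · 11.6/√194 = 110.68

We are 95% confident that μ ≤ 110.68.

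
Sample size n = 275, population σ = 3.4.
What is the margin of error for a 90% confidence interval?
Margin of error = 0.34

Margin of error = z* · σ/√n
= 1.645 · 3.4/√275
= 1.645 · 3.4/16.5831
= 0.34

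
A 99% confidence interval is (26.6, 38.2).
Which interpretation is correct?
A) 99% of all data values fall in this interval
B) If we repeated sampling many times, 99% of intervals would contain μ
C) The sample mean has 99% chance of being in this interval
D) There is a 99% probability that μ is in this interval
B

A) Wrong — a CI is about the parameter μ, not individual data values.
B) Correct — this is the frequentist long-run coverage interpretation.
C) Wrong — x̄ is observed and sits in the interval by construction.
D) Wrong — μ is fixed; the randomness lives in the interval, not in μ.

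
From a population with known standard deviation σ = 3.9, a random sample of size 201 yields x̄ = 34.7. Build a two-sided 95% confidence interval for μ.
(34.16, 35.24)

z-interval (σ known):
z* = 1.960 for 95% confidence

Margin of error = z* · σ/√n = 1.960 · 3.9/√201 = 0.54

CI: (34.7 - 0.54, 34.7 + 0.54) = (34.16, 35.24)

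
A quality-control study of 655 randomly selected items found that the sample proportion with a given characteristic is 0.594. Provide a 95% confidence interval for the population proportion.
(0.556, 0.632)

Proportion CI:
SE = √(p̂(1-p̂)/n) = √(0.594 · 0.406 / 655) = 0.01919

z* = 1.960
Margin = z* · SE = 1.960 · 0.01919 = 0.0376

CI: 0.594 ± 0.0376 = (0.556, 0.632)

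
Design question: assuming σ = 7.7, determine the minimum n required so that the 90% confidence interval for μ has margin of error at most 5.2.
n ≥ 6

For margin E ≤ 5.2:
n ≥ (z* · σ / E)²
n ≥ (1.645 · 7.7 / 5.2)²
n ≥ 5.93

Minimum n = 6 (rounding up)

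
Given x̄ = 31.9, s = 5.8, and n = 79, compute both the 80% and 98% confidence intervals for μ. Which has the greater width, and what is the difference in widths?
98% CI is wider by 1.41

df = 78
80% CI: t* = 1.292, (31.06, 32.74), width = 2 · t* · s/√n = 1.69
98% CI: t* = 2.375, (30.35, 33.45), width = 2 · t* · s/√n = 3.10

The 98% CI is wider by 3.10 - 1.69 = 1.41.
Higher confidence requires a wider interval.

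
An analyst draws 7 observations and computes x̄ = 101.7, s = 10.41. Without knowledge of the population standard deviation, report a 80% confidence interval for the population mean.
(96.03, 107.37)

t-interval (σ unknown):
df = n - 1 = 6
t* = 1.440 for 80% confidence

Margin of error = t* · s/√n = 1.440 · 10.41/√7 = 5.67

CI: (96.03, 107.37)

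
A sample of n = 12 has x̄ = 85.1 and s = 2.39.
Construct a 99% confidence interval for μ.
(82.96, 87.24)

t-interval (σ unknown):
df = n - 1 = 11
t* = 3.106 for 99% confidence

Margin of error = t* · s/√n = 3.106 · 2.39/√12 = 2.14

CI: (82.96, 87.24)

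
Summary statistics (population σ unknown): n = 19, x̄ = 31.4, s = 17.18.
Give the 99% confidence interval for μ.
(20.06, 42.74)

t-interval (σ unknown):
df = n - 1 = 18
t* = 2.878 for 99% confidence

Margin of error = t* · s/√n = 2.878 · 17.18/√19 = 11.34

CI: (20.06, 42.74)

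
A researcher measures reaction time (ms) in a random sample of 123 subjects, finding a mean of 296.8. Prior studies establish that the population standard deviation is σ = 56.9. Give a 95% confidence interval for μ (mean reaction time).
(286.74, 306.86)

z-interval (σ known):
z* = 1.960 for 95% confidence

Margin of error = z* · σ/√n = 1.960 · 56.9/√123 = 10.06

CI: (296.8 - 10.06, 296.8 + 10.06) = (286.74, 306.86)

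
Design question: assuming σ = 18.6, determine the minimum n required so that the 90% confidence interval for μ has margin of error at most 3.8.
n ≥ 65

For margin E ≤ 3.8:
n ≥ (z* · σ / E)²
n ≥ (1.645 · 18.6 / 3.8)²
n ≥ 64.83

Minimum n = 65 (rounding up)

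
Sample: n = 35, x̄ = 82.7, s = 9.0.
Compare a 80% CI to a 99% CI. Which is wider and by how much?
99% CI is wider by 4.32

df = 34
80% CI: t* = 1.307, (80.71, 84.69), width = 2 · t* · s/√n = 3.98
99% CI: t* = 2.728, (78.55, 86.85), width = 2 · t* · s/√n = 8.30

The 99% CI is wider by 8.30 - 3.98 = 4.32.
Higher confidence requires a wider interval.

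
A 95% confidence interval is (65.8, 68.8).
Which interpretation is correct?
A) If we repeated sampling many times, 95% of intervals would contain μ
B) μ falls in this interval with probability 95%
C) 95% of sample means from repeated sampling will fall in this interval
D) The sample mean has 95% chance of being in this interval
A

A) Correct — this is the frequentist long-run coverage interpretation.
B) Wrong — μ is fixed; the randomness lives in the interval, not in μ.
C) Wrong — coverage applies to intervals containing μ, not to future x̄ values.
D) Wrong — x̄ is observed and sits in the interval by construction.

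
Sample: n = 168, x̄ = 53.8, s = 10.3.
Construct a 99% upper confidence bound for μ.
μ ≤ 55.67

Upper bound (one-sided):
t* = 2.349 (one-sided for 99%)
Upper bound = x̄ + t* · s/√n = 53.8 + 2.349 · 10.3/√168 = 55.67

We are 99% confident that μ ≤ 55.67.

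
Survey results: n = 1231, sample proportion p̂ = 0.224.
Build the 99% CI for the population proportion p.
(0.193, 0.255)

Proportion CI:
SE = √(p̂(1-p̂)/n) = √(0.224 · 0.776 / 1231) = 0.01188

z* = 2.576
Margin = z* · SE = 2.576 · 0.01188 = 0.0306

CI: 0.224 ± 0.0306 = (0.193, 0.255)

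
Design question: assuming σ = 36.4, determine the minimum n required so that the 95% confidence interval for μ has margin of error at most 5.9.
n ≥ 147

For margin E ≤ 5.9:
n ≥ (z* · σ / E)²
n ≥ (1.960 · 36.4 / 5.9)²
n ≥ 146.22

Minimum n = 147 (rounding up)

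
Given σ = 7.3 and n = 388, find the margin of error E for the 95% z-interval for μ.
Margin of error = 0.73

Margin of error = z* · σ/√n
= 1.960 · 7.3/√388
= 1.960 · 7.3/19.6977
= 0.73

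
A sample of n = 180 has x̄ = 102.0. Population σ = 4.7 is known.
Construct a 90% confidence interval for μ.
(101.42, 102.58)

z-interval (σ known):
z* = 1.645 for 90% confidence

Margin of error = z* · σ/√n = 1.645 · 4.7/√180 = 0.58

CI: (102.0 - 0.58, 102.0 + 0.58) = (101.42, 102.58)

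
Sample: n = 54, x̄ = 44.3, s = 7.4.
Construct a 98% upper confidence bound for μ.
μ ≤ 46.42

Upper bound (one-sided):
t* = 2.106 (one-sided for 98%)
Upper bound = x̄ + t* · s/√n = 44.3 + 2.106 · 7.4/√54 = 46.42

We are 98% confident that μ ≤ 46.42.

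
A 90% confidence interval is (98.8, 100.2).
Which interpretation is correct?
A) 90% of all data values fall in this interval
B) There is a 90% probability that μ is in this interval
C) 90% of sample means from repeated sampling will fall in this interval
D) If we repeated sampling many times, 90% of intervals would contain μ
D

A) Wrong — a CI is about the parameter μ, not individual data values.
B) Wrong — μ is fixed; the randomness lives in the interval, not in μ.
C) Wrong — coverage applies to intervals containing μ, not to future x̄ values.
D) Correct — this is the frequentist long-run coverage interpretation.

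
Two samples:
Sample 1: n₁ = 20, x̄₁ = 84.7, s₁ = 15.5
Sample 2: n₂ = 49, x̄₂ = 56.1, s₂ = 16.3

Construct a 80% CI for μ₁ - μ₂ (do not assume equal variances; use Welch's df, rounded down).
(23.15, 34.05)

Difference: x̄₁ - x̄₂ = 28.60
SE = √(s₁²/n₁ + s₂²/n₂) = √(15.5²/20 + 16.3²/49) = 4.1755
df = 37.04 → 37 (Welch–Satterthwaite, rounded down)
t* = 1.305

CI: 28.60 ± 1.305 · 4.1755 = 28.60 ± 5.45 = (23.15, 34.05)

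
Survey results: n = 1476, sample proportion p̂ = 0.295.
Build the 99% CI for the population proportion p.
(0.264, 0.326)

Proportion CI:
SE = √(p̂(1-p̂)/n) = √(0.295 · 0.705 / 1476) = 0.01187

z* = 2.576
Margin = z* · SE = 2.576 · 0.01187 = 0.0306

CI: 0.295 ± 0.0306 = (0.264, 0.326)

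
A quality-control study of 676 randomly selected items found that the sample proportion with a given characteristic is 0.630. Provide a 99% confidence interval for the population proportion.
(0.582, 0.678)

Proportion CI:
SE = √(p̂(1-p̂)/n) = √(0.630 · 0.370 / 676) = 0.01857

z* = 2.576
Margin = z* · SE = 2.576 · 0.01857 = 0.0478

CI: 0.630 ± 0.0478 = (0.582, 0.678)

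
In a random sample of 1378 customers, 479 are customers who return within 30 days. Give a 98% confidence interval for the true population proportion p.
(0.318, 0.377)

Proportion CI:
p̂ = 479/1378 = 0.34761
SE = √(p̂(1-p̂)/n) = √(0.34761 · 0.65239 / 1378) = 0.01283

z* = 2.326
Margin = z* · SE = 2.326 · 0.01283 = 0.0298

CI: 0.34761 ± 0.0298 = (0.318, 0.377)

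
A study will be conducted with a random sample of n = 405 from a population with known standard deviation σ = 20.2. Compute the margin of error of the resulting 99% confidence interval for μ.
Margin of error = 2.59

Margin of error = z* · σ/√n
= 2.576 · 20.2/√405
= 2.576 · 20.2/20.1246
= 2.59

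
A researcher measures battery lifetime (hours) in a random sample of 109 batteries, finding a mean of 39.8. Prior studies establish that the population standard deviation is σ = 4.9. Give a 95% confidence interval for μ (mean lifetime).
(38.88, 40.72)

z-interval (σ known):
z* = 1.960 for 95% confidence

Margin of error = z* · σ/√n = 1.960 · 4.9/√109 = 0.92

CI: (39.8 - 0.92, 39.8 + 0.92) = (38.88, 40.72)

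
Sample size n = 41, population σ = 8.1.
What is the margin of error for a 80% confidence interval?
Margin of error = 1.62

Margin of error = z* · σ/√n
= 1.282 · 8.1/√41
= 1.282 · 8.1/6.4031
= 1.62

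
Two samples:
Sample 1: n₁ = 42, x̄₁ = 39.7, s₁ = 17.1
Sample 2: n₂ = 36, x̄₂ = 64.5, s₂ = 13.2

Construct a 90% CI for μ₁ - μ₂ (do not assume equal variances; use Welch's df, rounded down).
(-30.52, -19.08)

Difference: x̄₁ - x̄₂ = -24.80
SE = √(s₁²/n₁ + s₂²/n₂) = √(17.1²/42 + 13.2²/36) = 3.4354
df = 75.23 → 75 (Welch–Satterthwaite, rounded down)
t* = 1.665

CI: -24.80 ± 1.665 · 3.4354 = -24.80 ± 5.72 = (-30.52, -19.08)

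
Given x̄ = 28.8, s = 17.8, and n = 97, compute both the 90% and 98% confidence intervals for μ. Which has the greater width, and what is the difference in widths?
98% CI is wider by 2.55

df = 96
90% CI: t* = 1.661, (25.80, 31.80), width = 2 · t* · s/√n = 6.00
98% CI: t* = 2.366, (24.52, 33.08), width = 2 · t* · s/√n = 8.55

The 98% CI is wider by 8.55 - 6.00 = 2.55.
Higher confidence requires a wider interval.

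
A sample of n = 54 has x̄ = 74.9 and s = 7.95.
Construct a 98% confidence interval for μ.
(72.30, 77.50)

t-interval (σ unknown):
df = n - 1 = 53
t* = 2.399 for 98% confidence

Margin of error = t* · s/√n = 2.399 · 7.95/√54 = 2.60

CI: (72.30, 77.50)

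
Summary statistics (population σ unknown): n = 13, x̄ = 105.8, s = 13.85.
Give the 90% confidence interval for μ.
(98.95, 112.65)

t-interval (σ unknown):
df = n - 1 = 12
t* = 1.782 for 90% confidence

Margin of error = t* · s/√n = 1.782 · 13.85/√13 = 6.85

CI: (98.95, 112.65)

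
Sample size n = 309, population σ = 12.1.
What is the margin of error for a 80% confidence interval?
Margin of error = 0.88

Margin of error = z* · σ/√n
= 1.282 · 12.1/√309
= 1.282 · 12.1/17.5784
= 0.88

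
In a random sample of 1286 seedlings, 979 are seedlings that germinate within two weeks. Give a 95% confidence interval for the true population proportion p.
(0.738, 0.785)

Proportion CI:
p̂ = 979/1286 = 0.76128
SE = √(p̂(1-p̂)/n) = √(0.76128 · 0.23872 / 1286) = 0.01189

z* = 1.960
Margin = z* · SE = 1.960 · 0.01189 = 0.0233

CI: 0.76128 ± 0.0233 = (0.738, 0.785)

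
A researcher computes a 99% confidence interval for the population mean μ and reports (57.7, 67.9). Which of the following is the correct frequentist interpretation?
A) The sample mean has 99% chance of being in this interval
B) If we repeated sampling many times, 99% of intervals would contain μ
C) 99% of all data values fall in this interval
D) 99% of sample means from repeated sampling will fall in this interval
B

A) Wrong — x̄ is observed and sits in the interval by construction.
B) Correct — this is the frequentist long-run coverage interpretation.
C) Wrong — a CI is about the parameter μ, not individual data values.
D) Wrong — coverage applies to intervals containing μ, not to future x̄ values.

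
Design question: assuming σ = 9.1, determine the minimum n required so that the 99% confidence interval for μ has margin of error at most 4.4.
n ≥ 29

For margin E ≤ 4.4:
n ≥ (z* · σ / E)²
n ≥ (2.576 · 9.1 / 4.4)²
n ≥ 28.38

Minimum n = 29 (rounding up)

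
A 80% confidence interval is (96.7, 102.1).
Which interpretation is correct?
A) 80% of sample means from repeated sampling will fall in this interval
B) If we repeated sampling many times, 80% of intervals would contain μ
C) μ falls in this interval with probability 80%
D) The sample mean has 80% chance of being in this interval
B

A) Wrong — coverage applies to intervals containing μ, not to future x̄ values.
B) Correct — this is the frequentist long-run coverage interpretation.
C) Wrong — μ is fixed; the randomness lives in the interval, not in μ.
D) Wrong — x̄ is observed and sits in the interval by construction.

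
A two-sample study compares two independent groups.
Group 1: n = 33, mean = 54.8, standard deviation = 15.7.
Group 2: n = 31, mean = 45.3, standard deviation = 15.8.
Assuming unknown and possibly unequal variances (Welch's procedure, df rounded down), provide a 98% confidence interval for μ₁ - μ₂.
(0.09, 18.91)

Difference: x̄₁ - x̄₂ = 9.50
SE = √(s₁²/n₁ + s₂²/n₂) = √(15.7²/33 + 15.8²/31) = 3.9398
df = 61.70 → 61 (Welch–Satterthwaite, rounded down)
t* = 2.389

CI: 9.50 ± 2.389 · 3.9398 = 9.50 ± 9.41 = (0.09, 18.91)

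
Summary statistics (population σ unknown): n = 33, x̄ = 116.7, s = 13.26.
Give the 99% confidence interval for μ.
(110.38, 123.02)

t-interval (σ unknown):
df = n - 1 = 32
t* = 2.738 for 99% confidence

Margin of error = t* · s/√n = 2.738 · 13.26/√33 = 6.32

CI: (110.38, 123.02)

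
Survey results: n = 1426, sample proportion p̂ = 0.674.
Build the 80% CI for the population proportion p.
(0.658, 0.690)

Proportion CI:
SE = √(p̂(1-p̂)/n) = √(0.674 · 0.326 / 1426) = 0.01241

z* = 1.282
Margin = z* · SE = 1.282 · 0.01241 = 0.0159

CI: 0.674 ± 0.0159 = (0.658, 0.690)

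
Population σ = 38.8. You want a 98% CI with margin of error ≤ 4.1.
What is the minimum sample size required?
n ≥ 485

For margin E ≤ 4.1:
n ≥ (z* · σ / E)²
n ≥ (2.326 · 38.8 / 4.1)²
n ≥ 484.52

Minimum n = 485 (rounding up)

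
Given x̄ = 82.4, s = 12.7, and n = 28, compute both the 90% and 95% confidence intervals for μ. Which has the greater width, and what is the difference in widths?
95% CI is wider by 1.68

df = 27
90% CI: t* = 1.703, (78.31, 86.49), width = 2 · t* · s/√n = 8.17
95% CI: t* = 2.052, (77.48, 87.32), width = 2 · t* · s/√n = 9.85

The 95% CI is wider by 9.85 - 8.17 = 1.68.
Higher confidence requires a wider interval.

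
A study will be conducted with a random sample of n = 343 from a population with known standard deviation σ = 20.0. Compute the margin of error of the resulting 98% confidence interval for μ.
Margin of error = 2.51

Margin of error = z* · σ/√n
= 2.326 · 20.0/√343
= 2.326 · 20.0/18.5203
= 2.51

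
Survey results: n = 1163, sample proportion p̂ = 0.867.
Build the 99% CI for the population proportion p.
(0.841, 0.893)

Proportion CI:
SE = √(p̂(1-p̂)/n) = √(0.867 · 0.133 / 1163) = 0.00996

z* = 2.576
Margin = z* · SE = 2.576 · 0.00996 = 0.0257

CI: 0.867 ± 0.0257 = (0.841, 0.893)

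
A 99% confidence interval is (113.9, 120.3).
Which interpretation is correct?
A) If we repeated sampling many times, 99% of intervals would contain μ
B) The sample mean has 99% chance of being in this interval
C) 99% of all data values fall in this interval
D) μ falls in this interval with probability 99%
A

A) Correct — this is the frequentist long-run coverage interpretation.
B) Wrong — x̄ is observed and sits in the interval by construction.
C) Wrong — a CI is about the parameter μ, not individual data values.
D) Wrong — μ is fixed; the randomness lives in the interval, not in μ.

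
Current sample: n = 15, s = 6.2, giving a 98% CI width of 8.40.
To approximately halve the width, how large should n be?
n ≈ 60

CI width ∝ 1/√n
To reduce width by factor 2, need √n to grow by 2 → need 2² = 4 times as many samples.

Current: n = 15, width = 8.40
New: n = 60, width ≈ 3.83

Width reduced by factor of 8.40/3.83 = 2.19.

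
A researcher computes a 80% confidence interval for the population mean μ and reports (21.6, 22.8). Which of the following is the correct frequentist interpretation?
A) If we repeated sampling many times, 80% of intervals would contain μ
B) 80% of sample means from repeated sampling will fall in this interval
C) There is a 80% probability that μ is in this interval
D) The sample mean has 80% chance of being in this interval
A

A) Correct — this is the frequentist long-run coverage interpretation.
B) Wrong — coverage applies to intervals containing μ, not to future x̄ values.
C) Wrong — μ is fixed; the randomness lives in the interval, not in μ.
D) Wrong — x̄ is observed and sits in the interval by construction.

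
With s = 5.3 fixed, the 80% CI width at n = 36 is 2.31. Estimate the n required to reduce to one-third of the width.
n ≈ 324

CI width ∝ 1/√n
To reduce width by factor 3, need √n to grow by 3 → need 3² = 9 times as many samples.

Current: n = 36, width = 2.31
New: n = 324, width ≈ 0.76

Width reduced by factor of 2.31/0.76 = 3.04.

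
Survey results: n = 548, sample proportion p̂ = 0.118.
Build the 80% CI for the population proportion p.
(0.100, 0.136)

Proportion CI:
SE = √(p̂(1-p̂)/n) = √(0.118 · 0.882 / 548) = 0.01378

z* = 1.282
Margin = z* · SE = 1.282 · 0.01378 = 0.0177

CI: 0.118 ± 0.0177 = (0.100, 0.136)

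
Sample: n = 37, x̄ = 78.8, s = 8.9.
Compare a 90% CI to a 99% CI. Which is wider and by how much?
99% CI is wider by 3.02

df = 36
90% CI: t* = 1.688, (76.33, 81.27), width = 2 · t* · s/√n = 4.94
99% CI: t* = 2.719, (74.82, 82.78), width = 2 · t* · s/√n = 7.96

The 99% CI is wider by 7.96 - 4.94 = 3.02.
Higher confidence requires a wider interval.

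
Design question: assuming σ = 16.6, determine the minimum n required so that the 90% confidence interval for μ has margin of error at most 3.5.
n ≥ 61

For margin E ≤ 3.5:
n ≥ (z* · σ / E)²
n ≥ (1.645 · 16.6 / 3.5)²
n ≥ 60.87

Minimum n = 61 (rounding up)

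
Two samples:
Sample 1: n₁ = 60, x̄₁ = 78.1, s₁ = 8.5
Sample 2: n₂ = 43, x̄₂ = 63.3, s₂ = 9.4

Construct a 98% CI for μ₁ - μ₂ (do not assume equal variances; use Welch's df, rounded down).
(10.52, 19.08)

Difference: x̄₁ - x̄₂ = 14.80
SE = √(s₁²/n₁ + s₂²/n₂) = √(8.5²/60 + 9.4²/43) = 1.8053
df = 84.89 → 84 (Welch–Satterthwaite, rounded down)
t* = 2.372

CI: 14.80 ± 2.372 · 1.8053 = 14.80 ± 4.28 = (10.52, 19.08)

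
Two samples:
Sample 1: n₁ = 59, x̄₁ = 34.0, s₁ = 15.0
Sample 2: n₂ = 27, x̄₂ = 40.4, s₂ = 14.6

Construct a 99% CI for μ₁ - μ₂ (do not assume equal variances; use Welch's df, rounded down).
(-15.56, 2.76)

Difference: x̄₁ - x̄₂ = -6.40
SE = √(s₁²/n₁ + s₂²/n₂) = √(15.0²/59 + 14.6²/27) = 3.4218
df = 51.77 → 51 (Welch–Satterthwaite, rounded down)
t* = 2.676

CI: -6.40 ± 2.676 · 3.4218 = -6.40 ± 9.16 = (-15.56, 2.76)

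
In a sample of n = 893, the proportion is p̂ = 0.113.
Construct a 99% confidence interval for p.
(0.086, 0.140)

Proportion CI:
SE = √(p̂(1-p̂)/n) = √(0.113 · 0.887 / 893) = 0.01059

z* = 2.576
Margin = z* · SE = 2.576 · 0.01059 = 0.0273

CI: 0.113 ± 0.0273 = (0.086, 0.140)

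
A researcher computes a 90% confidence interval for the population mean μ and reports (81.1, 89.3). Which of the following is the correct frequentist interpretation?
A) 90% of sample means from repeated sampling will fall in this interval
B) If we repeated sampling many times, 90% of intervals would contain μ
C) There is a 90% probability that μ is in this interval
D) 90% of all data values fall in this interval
B

A) Wrong — coverage applies to intervals containing μ, not to future x̄ values.
B) Correct — this is the frequentist long-run coverage interpretation.
C) Wrong — μ is fixed; the randomness lives in the interval, not in μ.
D) Wrong — a CI is about the parameter μ, not individual data values.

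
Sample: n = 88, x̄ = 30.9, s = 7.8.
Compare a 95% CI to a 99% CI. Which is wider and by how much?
99% CI is wider by 1.07

df = 87
95% CI: t* = 1.988, (29.25, 32.55), width = 2 · t* · s/√n = 3.31
99% CI: t* = 2.634, (28.71, 33.09), width = 2 · t* · s/√n = 4.38

The 99% CI is wider by 4.38 - 3.31 = 1.07.
Higher confidence requires a wider interval.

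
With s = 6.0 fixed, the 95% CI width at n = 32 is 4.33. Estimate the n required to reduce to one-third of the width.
n ≈ 288

CI width ∝ 1/√n
To reduce width by factor 3, need √n to grow by 3 → need 3² = 9 times as many samples.

Current: n = 32, width = 4.33
New: n = 288, width ≈ 1.39

Width reduced by factor of 4.33/1.39 = 3.12.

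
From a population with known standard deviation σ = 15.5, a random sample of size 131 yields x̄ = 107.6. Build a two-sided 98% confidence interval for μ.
(104.45, 110.75)

z-interval (σ known):
z* = 2.326 for 98% confidence

Margin of error = z* · σ/√n = 2.326 · 15.5/√131 = 3.15

CI: (107.6 - 3.15, 107.6 + 3.15) = (104.45, 110.75)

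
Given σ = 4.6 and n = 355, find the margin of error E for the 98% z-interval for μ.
Margin of error = 0.57

Margin of error = z* · σ/√n
= 2.326 · 4.6/√355
= 2.326 · 4.6/18.8414
= 0.57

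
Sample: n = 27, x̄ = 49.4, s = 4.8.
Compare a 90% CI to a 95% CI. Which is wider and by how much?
95% CI is wider by 0.65

df = 26
90% CI: t* = 1.706, (47.82, 50.98), width = 2 · t* · s/√n = 3.15
95% CI: t* = 2.056, (47.50, 51.30), width = 2 · t* · s/√n = 3.80

The 95% CI is wider by 3.80 - 3.15 = 0.65.
Higher confidence requires a wider interval.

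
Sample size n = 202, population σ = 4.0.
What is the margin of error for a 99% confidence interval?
Margin of error = 0.72

Margin of error = z* · σ/√n
= 2.576 · 4.0/√202
= 2.576 · 4.0/14.2127
= 0.72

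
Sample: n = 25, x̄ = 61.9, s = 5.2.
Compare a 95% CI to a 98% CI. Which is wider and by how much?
98% CI is wider by 0.89

df = 24
95% CI: t* = 2.064, (59.75, 64.05), width = 2 · t* · s/√n = 4.29
98% CI: t* = 2.492, (59.31, 64.49), width = 2 · t* · s/√n = 5.18

The 98% CI is wider by 5.18 - 4.29 = 0.89.
Higher confidence requires a wider interval.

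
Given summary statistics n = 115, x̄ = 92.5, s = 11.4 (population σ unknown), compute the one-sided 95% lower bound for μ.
μ ≥ 90.74

Lower bound (one-sided):
t* = 1.658 (one-sided for 95%)
Lower bound = x̄ - t* · s/√n = 92.5 - 1.658 · 11.4/√115 = 90.74

We are 95% confident that μ ≥ 90.74.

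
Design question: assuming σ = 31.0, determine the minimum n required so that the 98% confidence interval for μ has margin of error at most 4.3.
n ≥ 282

For margin E ≤ 4.3:
n ≥ (z* · σ / E)²
n ≥ (2.326 · 31.0 / 4.3)²
n ≥ 281.19

Minimum n = 282 (rounding up)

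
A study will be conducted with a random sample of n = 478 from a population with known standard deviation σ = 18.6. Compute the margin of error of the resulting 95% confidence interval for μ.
Margin of error = 1.67

Margin of error = z* · σ/√n
= 1.960 · 18.6/√478
= 1.960 · 18.6/21.8632
= 1.67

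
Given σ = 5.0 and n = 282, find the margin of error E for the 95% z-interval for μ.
Margin of error = 0.58

Margin of error = z* · σ/√n
= 1.960 · 5.0/√282
= 1.960 · 5.0/16.7929
= 0.58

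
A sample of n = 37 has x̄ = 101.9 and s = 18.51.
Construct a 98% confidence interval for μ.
(94.49, 109.31)

t-interval (σ unknown):
df = n - 1 = 36
t* = 2.434 for 98% confidence

Margin of error = t* · s/√n = 2.434 · 18.51/√37 = 7.41

CI: (94.49, 109.31)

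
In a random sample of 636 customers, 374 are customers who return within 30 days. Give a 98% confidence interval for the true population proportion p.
(0.543, 0.633)

Proportion CI:
p̂ = 374/636 = 0.58805
SE = √(p̂(1-p̂)/n) = √(0.58805 · 0.41195 / 636) = 0.01952

z* = 2.326
Margin = z* · SE = 2.326 · 0.01952 = 0.0454

CI: 0.58805 ± 0.0454 = (0.543, 0.633)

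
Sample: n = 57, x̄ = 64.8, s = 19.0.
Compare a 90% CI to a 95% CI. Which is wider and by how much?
95% CI is wider by 1.66

df = 56
90% CI: t* = 1.673, (60.59, 69.01), width = 2 · t* · s/√n = 8.42
95% CI: t* = 2.003, (59.76, 69.84), width = 2 · t* · s/√n = 10.08

The 95% CI is wider by 10.08 - 8.42 = 1.66.
Higher confidence requires a wider interval.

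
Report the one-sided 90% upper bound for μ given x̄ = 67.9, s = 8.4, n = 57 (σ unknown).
μ ≤ 69.34

Upper bound (one-sided):
t* = 1.297 (one-sided for 90%)
Upper bound = x̄ + t* · s/√n = 67.9 + 1.297 · 8.4/√57 = 69.34

We are 90% confident that μ ≤ 69.34.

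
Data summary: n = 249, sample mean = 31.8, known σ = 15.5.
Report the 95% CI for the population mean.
(29.87, 33.73)

z-interval (σ known):
z* = 1.960 for 95% confidence

Margin of error = z* · σ/√n = 1.960 · 15.5/√249 = 1.93

CI: (31.8 - 1.93, 31.8 + 1.93) = (29.87, 33.73)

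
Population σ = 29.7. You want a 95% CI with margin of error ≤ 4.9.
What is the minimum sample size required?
n ≥ 142

For margin E ≤ 4.9:
n ≥ (z* · σ / E)²
n ≥ (1.960 · 29.7 / 4.9)²
n ≥ 141.13

Minimum n = 142 (rounding up)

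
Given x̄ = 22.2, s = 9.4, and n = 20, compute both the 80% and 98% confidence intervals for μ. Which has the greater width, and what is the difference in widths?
98% CI is wider by 5.09

df = 19
80% CI: t* = 1.328, (19.41, 24.99), width = 2 · t* · s/√n = 5.58
98% CI: t* = 2.539, (16.86, 27.54), width = 2 · t* · s/√n = 10.67

The 98% CI is wider by 10.67 - 5.58 = 5.09.
Higher confidence requires a wider interval.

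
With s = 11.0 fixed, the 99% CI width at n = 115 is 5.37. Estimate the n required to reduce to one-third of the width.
n ≈ 1035

CI width ∝ 1/√n
To reduce width by factor 3, need √n to grow by 3 → need 3² = 9 times as many samples.

Current: n = 115, width = 5.37
New: n = 1035, width ≈ 1.76

Width reduced by factor of 5.37/1.76 = 3.05.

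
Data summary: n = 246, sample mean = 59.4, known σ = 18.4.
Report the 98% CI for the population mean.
(56.67, 62.13)

z-interval (σ known):
z* = 2.326 for 98% confidence

Margin of error = z* · σ/√n = 2.326 · 18.4/√246 = 2.73

CI: (59.4 - 2.73, 59.4 + 2.73) = (56.67, 62.13)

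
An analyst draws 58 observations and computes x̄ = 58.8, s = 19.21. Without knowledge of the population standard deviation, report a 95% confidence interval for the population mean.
(53.75, 63.85)

t-interval (σ unknown):
df = n - 1 = 57
t* = 2.002 for 95% confidence

Margin of error = t* · s/√n = 2.002 · 19.21/√58 = 5.05

CI: (53.75, 63.85)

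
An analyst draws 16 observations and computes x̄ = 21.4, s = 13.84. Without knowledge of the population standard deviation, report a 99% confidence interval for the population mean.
(11.20, 31.60)

t-interval (σ unknown):
df = n - 1 = 15
t* = 2.947 for 99% confidence

Margin of error = t* · s/√n = 2.947 · 13.84/√16 = 10.20

CI: (11.20, 31.60)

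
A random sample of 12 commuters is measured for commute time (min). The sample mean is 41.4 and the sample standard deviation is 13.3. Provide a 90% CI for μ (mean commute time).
(34.50, 48.30)

t-interval (σ unknown):
df = n - 1 = 11
t* = 1.796 for 90% confidence

Margin of error = t* · s/√n = 1.796 · 13.3/√12 = 6.90

CI: (34.50, 48.30)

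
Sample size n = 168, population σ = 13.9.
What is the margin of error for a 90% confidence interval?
Margin of error = 1.76

Margin of error = z* · σ/√n
= 1.645 · 13.9/√168
= 1.645 · 13.9/12.9615
= 1.76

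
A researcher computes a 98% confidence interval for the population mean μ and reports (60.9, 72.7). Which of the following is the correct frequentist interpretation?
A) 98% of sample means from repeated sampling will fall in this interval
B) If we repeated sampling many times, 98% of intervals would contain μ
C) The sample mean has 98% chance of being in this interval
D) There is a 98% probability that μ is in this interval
B

A) Wrong — coverage applies to intervals containing μ, not to future x̄ values.
B) Correct — this is the frequentist long-run coverage interpretation.
C) Wrong — x̄ is observed and sits in the interval by construction.
D) Wrong — μ is fixed; the randomness lives in the interval, not in μ.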